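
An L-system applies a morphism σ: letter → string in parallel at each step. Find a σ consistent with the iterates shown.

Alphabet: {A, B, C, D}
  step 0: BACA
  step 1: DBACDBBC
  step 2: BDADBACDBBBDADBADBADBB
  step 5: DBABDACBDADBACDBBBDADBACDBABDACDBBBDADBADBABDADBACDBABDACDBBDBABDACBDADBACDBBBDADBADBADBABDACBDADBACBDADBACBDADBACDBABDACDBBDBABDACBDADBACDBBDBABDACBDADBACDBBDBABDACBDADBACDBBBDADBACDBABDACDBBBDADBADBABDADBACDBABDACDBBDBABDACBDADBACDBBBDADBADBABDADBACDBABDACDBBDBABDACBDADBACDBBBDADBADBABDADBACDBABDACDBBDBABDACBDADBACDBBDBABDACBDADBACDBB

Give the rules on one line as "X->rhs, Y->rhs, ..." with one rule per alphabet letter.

A->C, B->DBA, C->DBB, D->BDA

  step 1 ⇒ step 2: DBACDBBC ⇒ BDA·DBA·C·DBB·BDA·DBA·DBA·DBB
    A ↦ C
    B ↦ DBA
    C ↦ DBB
    D ↦ BDA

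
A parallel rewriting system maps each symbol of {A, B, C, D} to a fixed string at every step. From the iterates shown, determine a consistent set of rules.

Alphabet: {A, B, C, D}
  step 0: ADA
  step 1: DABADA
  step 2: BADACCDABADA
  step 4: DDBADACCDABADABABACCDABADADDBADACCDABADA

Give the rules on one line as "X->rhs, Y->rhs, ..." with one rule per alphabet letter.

  step 1 ⇒ step 2: DABADA ⇒ BA·DA·CC·DA·BA·DA
    A ↦ DA
    B ↦ CC
    D ↦ BA
    C ↦ D  (constrained at step 2)

A->DA, B->CC, C->D, D->BA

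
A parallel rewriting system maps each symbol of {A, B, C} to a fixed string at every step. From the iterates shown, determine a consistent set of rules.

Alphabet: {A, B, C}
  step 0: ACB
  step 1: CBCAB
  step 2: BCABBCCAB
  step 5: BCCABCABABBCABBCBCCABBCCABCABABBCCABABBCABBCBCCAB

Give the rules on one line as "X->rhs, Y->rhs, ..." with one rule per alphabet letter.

  step 1 ⇒ step 2: CBCAB ⇒ BC·AB·BC·C·AB
    A ↦ C
    B ↦ AB
    C ↦ BC

A->C, B->AB, C->BC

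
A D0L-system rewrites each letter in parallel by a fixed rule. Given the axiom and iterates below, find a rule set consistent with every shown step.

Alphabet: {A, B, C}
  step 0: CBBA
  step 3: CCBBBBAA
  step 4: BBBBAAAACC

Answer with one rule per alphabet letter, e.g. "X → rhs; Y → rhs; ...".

A->C, B->A, C->BB

  step 3 ⇒ step 4: CCBBBBAA ⇒ BB·BB·A·A·A·A·C·C
    A ↦ C
    B ↦ A
    C ↦ BB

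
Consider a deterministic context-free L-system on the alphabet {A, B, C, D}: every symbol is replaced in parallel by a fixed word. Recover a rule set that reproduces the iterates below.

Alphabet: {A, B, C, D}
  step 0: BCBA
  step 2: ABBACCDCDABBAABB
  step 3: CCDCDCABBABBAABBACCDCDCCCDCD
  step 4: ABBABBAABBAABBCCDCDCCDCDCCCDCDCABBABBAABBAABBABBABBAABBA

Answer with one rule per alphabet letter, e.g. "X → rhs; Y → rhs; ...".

  step 3 ⇒ step 4: CCDCDCABBABBAABBACCDCDCCCDCD ⇒ ABB·ABB·A·ABB·A·ABB·C·CD·CD·C·CD·CD·C·C·CD·CD·C·ABB·ABB·A·ABB·A·ABB·ABB·ABB·A·ABB·A
    A ↦ C
    B ↦ CD
    C ↦ ABB
    D ↦ A

A->C, B->CD, C->ABB, D->A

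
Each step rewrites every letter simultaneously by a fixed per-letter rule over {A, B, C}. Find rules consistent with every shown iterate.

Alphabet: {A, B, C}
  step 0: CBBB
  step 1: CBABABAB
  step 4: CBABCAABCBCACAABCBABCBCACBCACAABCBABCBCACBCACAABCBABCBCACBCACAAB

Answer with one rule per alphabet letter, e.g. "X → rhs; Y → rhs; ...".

  step 0 ⇒ step 1: CBBB ⇒ CB·AB·AB·AB
    B ↦ AB
    C ↦ CB
    A ↦ CA  (constrained at step 1)

A->CA, B->AB, C->CB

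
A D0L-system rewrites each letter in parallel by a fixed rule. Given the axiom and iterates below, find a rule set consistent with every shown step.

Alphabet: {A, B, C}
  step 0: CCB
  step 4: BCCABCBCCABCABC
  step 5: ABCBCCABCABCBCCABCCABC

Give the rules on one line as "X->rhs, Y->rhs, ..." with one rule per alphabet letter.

  step 4 ⇒ step 5: BCCABCBCCABCABC ⇒ A·BC·BC·C·A·BC·A·BC·BC·C·A·BC·C·A·BC
    A ↦ C
    B ↦ A
    C ↦ BC

A->C, B->A, C->BC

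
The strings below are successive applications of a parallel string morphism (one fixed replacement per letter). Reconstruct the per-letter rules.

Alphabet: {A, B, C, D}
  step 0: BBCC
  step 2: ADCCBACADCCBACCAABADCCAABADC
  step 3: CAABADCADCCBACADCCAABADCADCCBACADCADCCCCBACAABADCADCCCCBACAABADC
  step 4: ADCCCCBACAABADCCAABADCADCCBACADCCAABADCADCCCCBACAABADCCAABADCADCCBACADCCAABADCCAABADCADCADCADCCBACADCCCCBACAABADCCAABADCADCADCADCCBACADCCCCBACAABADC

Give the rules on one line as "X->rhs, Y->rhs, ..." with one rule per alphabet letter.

  step 3 ⇒ step 4: CAABADCADCCBACADCCAABADCADCCBACADCADCCCCBACAABADCADCCCCBACAABADC ⇒ ADC·C·C·CBA·C·AAB·ADC·C·AAB·ADC·ADC·CBA·C·ADC·C·AAB·ADC·ADC·C·C·CBA·C·AAB·ADC·C·AAB·ADC·ADC·CBA·C·ADC·C·AAB·ADC·C·AAB·ADC·ADC·ADC·ADC·CBA·C·ADC·C·C·CBA·C·AAB·ADC·C·AAB·ADC·ADC·ADC·ADC·CBA·C·ADC·C·C·CBA·C·AAB·ADC
    A ↦ C
    B ↦ CBA
    C ↦ ADC
    D ↦ AAB

A->C, B->CBA, C->ADC, D->AAB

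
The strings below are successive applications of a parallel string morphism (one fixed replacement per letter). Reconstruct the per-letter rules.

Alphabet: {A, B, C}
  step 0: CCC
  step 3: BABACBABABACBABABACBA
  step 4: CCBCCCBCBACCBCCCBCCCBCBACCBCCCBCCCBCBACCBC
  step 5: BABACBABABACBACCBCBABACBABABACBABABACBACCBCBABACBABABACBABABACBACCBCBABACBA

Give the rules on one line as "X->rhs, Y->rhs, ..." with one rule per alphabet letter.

A->CBC, B->C, C->BA

  step 4 ⇒ step 5: CCBCCCBCBACCBCCCBCCCBCBACCBCCCBCCCBCBACCBC ⇒ BA·BA·C·BA·BA·BA·C·BA·C·CBC·BA·BA·C·BA·BA·BA·C·BA·BA·BA·C·BA·C·CBC·BA·BA·C·BA·BA·BA·C·BA·BA·BA·C·BA·C·CBC·BA·BA·C·BA
    A ↦ CBC
    B ↦ C
    C ↦ BA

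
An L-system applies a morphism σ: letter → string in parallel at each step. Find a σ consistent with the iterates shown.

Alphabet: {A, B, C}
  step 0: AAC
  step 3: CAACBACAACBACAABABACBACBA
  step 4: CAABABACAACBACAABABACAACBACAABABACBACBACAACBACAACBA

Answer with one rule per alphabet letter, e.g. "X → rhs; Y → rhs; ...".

  step 3 ⇒ step 4: CAACBACAACBACAABABACBACBA ⇒ CAA·BA·BA·CAA·C·BA·CAA·BA·BA·CAA·C·BA·CAA·BA·BA·C·BA·C·BA·CAA·C·BA·CAA·C·BA
    A ↦ BA
    B ↦ C
    C ↦ CAA

A->BA, B->C, C->CAA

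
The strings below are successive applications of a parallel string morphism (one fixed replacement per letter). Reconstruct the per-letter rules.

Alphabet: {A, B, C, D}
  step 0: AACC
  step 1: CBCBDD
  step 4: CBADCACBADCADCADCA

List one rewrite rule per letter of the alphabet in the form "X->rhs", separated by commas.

  step 0 ⇒ step 1: AACC ⇒ CB·CB·D·D
    A ↦ CB
    C ↦ D
    B ↦ CA  (constrained at step 1)
    D ↦ A  (constrained at step 1)

A->CB, B->CA, C->D, D->A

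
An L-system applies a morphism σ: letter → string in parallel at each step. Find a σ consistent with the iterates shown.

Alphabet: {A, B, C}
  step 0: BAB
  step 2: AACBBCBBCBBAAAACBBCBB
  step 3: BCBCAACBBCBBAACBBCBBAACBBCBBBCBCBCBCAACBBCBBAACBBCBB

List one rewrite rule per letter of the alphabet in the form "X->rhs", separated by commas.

  step 2 ⇒ step 3: AACBBCBBCBBAAAACBBCBB ⇒ BC·BC·AA·CBB·CBB·AA·CBB·CBB·AA·CBB·CBB·BC·BC·BC·BC·AA·CBB·CBB·AA·CBB·CBB
    A ↦ BC
    B ↦ CBB
    C ↦ AA

A->BC, B->CBB, C->AA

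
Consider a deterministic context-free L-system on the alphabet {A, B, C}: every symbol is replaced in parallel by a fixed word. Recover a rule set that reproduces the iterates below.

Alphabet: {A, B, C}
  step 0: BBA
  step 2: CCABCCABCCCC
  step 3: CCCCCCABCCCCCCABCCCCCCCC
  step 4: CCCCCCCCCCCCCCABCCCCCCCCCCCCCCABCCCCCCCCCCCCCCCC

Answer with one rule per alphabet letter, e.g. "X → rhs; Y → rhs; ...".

  step 3 ⇒ step 4: CCCCCCABCCCCCCABCCCCCCCC ⇒ CC·CC·CC·CC·CC·CC·CC·AB·CC·CC·CC·CC·CC·CC·CC·AB·CC·CC·CC·CC·CC·CC·CC·CC
    A ↦ CC
    B ↦ AB
    C ↦ CC

A->CC, B->AB, C->CC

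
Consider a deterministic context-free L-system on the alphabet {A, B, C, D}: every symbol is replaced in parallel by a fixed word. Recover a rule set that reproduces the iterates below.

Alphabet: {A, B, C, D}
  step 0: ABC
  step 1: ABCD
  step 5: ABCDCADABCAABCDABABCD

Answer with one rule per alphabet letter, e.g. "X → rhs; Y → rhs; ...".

A->AB, B->C, C->D, D->CA

  step 0 ⇒ step 1: ABC ⇒ AB·C·D
    A ↦ AB
    B ↦ C
    C ↦ D
    D ↦ CA  (constrained at step 1)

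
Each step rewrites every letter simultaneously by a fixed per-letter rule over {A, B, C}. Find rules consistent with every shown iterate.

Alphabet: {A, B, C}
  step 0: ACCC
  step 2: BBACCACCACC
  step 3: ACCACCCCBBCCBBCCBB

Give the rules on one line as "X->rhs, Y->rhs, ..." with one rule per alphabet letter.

  step 2 ⇒ step 3: BBACCACCACC ⇒ ACC·ACC·CC·B·B·CC·B·B·CC·B·B
    A ↦ CC
    B ↦ ACC
    C ↦ B

A->CC, B->ACC, C->B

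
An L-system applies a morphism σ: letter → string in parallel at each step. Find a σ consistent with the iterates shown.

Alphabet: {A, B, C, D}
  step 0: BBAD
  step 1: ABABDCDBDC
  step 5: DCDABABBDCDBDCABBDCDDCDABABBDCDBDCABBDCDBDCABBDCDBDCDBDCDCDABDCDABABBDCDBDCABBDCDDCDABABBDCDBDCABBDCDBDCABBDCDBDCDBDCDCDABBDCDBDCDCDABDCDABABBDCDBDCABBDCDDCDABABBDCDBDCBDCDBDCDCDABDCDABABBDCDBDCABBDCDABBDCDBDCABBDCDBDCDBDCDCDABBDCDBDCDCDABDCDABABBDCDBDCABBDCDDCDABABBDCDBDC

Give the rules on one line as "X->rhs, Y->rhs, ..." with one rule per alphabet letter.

  step 0 ⇒ step 1: BBAD ⇒ AB·AB·DCD·BDC
    A ↦ DCD
    B ↦ AB
    D ↦ BDC
    C ↦ D  (constrained at step 1)

A->DCD, B->AB, C->D, D->BDC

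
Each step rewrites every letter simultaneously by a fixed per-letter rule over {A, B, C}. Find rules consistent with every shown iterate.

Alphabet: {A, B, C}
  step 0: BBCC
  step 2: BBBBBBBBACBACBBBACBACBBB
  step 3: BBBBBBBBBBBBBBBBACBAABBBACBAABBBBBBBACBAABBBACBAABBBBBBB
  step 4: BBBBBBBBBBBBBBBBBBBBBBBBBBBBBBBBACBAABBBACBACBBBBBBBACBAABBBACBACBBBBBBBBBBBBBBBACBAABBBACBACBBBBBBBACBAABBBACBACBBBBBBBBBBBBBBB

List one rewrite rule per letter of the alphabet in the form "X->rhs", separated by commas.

  step 3 ⇒ step 4: BBBBBBBBBBBBBBBBACBAABBBACBAABBBBBBBACBAABBBACBAABBBBBBB ⇒ BB·BB·BB·BB·BB·BB·BB·BB·BB·BB·BB·BB·BB·BB·BB·BB·ACB·AAB·BB·ACB·ACB·BB·BB·BB·ACB·AAB·BB·ACB·ACB·BB·BB·BB·BB·BB·BB·BB·ACB·AAB·BB·ACB·ACB·BB·BB·BB·ACB·AAB·BB·ACB·ACB·BB·BB·BB·BB·BB·BB·BB
    A ↦ ACB
    B ↦ BB
    C ↦ AAB

A->ACB, B->BB, C->AAB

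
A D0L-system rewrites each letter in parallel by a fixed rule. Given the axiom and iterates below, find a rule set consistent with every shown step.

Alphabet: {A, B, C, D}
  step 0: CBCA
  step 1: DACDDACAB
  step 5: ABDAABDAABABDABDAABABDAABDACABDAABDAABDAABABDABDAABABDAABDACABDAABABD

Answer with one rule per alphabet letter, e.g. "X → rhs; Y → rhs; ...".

  step 0 ⇒ step 1: CBCA ⇒ DAC·D·DAC·AB
    A ↦ AB
    B ↦ D
    C ↦ DAC
    D ↦ A  (constrained at step 1)

A->AB, B->D, C->DAC, D->A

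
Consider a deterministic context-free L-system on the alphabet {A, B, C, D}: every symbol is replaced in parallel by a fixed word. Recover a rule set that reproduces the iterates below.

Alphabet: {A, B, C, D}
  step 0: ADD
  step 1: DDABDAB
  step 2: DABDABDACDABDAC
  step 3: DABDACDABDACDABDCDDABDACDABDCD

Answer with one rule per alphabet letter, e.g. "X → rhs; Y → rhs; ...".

  step 2 ⇒ step 3: DABDABDACDABDAC ⇒ DAB·D·AC·DAB·D·AC·DAB·D·CD·DAB·D·AC·DAB·D·CD
    A ↦ D
    B ↦ AC
    C ↦ CD
    D ↦ DAB

A->D, B->AC, C->CD, D->DAB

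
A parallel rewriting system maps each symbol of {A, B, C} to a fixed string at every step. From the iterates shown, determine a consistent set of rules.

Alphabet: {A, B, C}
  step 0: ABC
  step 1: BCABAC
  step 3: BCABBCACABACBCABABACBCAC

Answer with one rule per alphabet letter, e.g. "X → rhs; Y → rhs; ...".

A->BC, B->AB, C->AC

  step 0 ⇒ step 1: ABC ⇒ BC·AB·AC
    A ↦ BC
    B ↦ AB
    C ↦ AC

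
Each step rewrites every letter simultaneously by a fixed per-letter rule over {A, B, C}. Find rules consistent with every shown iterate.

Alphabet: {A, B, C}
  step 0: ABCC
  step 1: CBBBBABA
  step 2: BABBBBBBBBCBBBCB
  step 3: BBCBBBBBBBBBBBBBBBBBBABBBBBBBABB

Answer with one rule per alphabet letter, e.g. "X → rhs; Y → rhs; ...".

  step 2 ⇒ step 3: BABBBBBBBBCBBBCB ⇒ BB·CB·BB·BB·BB·BB·BB·BB·BB·BB·BA·BB·BB·BB·BA·BB
    A ↦ CB
    B ↦ BB
    C ↦ BA

A->CB, B->BB, C->BA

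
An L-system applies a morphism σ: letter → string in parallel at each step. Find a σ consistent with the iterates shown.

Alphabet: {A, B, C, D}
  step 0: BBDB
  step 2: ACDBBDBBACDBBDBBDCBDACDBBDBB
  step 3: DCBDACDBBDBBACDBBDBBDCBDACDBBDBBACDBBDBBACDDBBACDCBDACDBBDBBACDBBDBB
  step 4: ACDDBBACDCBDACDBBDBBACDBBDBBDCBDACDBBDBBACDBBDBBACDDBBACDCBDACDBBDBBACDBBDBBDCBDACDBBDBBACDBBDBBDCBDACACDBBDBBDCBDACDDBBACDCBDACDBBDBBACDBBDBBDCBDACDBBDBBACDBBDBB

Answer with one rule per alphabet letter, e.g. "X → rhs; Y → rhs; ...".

A->DCB, B->DBB, C->D, D->AC

  step 3 ⇒ step 4: DCBDACDBBDBBACDBBDBBDCBDACDBBDBBACDBBDBBACDDBBACDCBDACDBBDBBACDBBDBB ⇒ AC·D·DBB·AC·DCB·D·AC·DBB·DBB·AC·DBB·DBB·DCB·D·AC·DBB·DBB·AC·DBB·DBB·AC·D·DBB·AC·DCB·D·AC·DBB·DBB·AC·DBB·DBB·DCB·D·AC·DBB·DBB·AC·DBB·DBB·DCB·D·AC·AC·DBB·DBB·DCB·D·AC·D·DBB·AC·DCB·D·AC·DBB·DBB·AC·DBB·DBB·DCB·D·AC·DBB·DBB·AC·DBB·DBB
    A ↦ DCB
    B ↦ DBB
    C ↦ D
    D ↦ AC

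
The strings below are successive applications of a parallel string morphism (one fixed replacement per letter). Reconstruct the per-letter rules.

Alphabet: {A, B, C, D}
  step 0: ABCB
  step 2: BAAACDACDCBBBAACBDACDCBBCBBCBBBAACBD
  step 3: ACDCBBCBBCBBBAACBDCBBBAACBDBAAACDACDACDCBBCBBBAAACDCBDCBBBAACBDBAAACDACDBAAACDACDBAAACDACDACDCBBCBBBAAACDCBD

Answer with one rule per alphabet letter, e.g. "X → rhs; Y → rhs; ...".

A->CBB, B->ACD, C->BAA, D->CBD

  step 2 ⇒ step 3: BAAACDACDCBBBAACBDACDCBBCBBCBBBAACBD ⇒ ACD·CBB·CBB·CBB·BAA·CBD·CBB·BAA·CBD·BAA·ACD·ACD·ACD·CBB·CBB·BAA·ACD·CBD·CBB·BAA·CBD·BAA·ACD·ACD·BAA·ACD·ACD·BAA·ACD·ACD·ACD·CBB·CBB·BAA·ACD·CBD
    A ↦ CBB
    B ↦ ACD
    C ↦ BAA
    D ↦ CBD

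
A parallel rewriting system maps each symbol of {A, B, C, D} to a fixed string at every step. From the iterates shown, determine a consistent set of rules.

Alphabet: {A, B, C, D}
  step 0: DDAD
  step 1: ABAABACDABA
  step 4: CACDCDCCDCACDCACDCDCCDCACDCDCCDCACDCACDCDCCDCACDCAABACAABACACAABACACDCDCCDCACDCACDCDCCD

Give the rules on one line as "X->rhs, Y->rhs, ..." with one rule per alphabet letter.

A->CD, B->C, C->CA, D->ABA

  step 0 ⇒ step 1: DDAD ⇒ ABA·ABA·CD·ABA
    A ↦ CD
    D ↦ ABA
    B ↦ C  (constrained at step 1)
    C ↦ CA  (constrained at step 1)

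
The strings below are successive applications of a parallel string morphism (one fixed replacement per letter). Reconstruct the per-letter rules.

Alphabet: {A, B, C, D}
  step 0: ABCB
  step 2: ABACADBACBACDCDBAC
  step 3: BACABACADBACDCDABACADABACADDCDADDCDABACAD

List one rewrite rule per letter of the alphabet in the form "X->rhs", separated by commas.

A->BAC, B->A, C->AD, D->DCD

  step 2 ⇒ step 3: ABACADBACBACDCDBAC ⇒ BAC·A·BAC·AD·BAC·DCD·A·BAC·AD·A·BAC·AD·DCD·AD·DCD·A·BAC·AD
    A ↦ BAC
    B ↦ A
    C ↦ AD
    D ↦ DCD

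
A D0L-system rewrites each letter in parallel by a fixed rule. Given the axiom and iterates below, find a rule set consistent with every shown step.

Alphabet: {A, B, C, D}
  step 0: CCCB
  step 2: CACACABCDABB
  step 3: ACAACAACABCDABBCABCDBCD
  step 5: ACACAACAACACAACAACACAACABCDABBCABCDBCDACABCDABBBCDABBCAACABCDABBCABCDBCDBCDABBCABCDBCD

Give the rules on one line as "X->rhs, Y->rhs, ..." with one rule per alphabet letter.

A->CA, B->BCD, C->A, D->BB

  step 2 ⇒ step 3: CACACABCDABB ⇒ A·CA·A·CA·A·CA·BCD·A·BB·CA·BCD·BCD
    A ↦ CA
    B ↦ BCD
    C ↦ A
    D ↦ BB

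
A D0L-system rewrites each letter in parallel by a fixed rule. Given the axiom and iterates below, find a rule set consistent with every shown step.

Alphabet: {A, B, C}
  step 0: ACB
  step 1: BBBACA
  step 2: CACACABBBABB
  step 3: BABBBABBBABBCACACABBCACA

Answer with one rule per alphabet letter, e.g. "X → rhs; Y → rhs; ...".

A->BB, B->CA, C->BA

  step 2 ⇒ step 3: CACACABBBABB ⇒ BA·BB·BA·BB·BA·BB·CA·CA·CA·BB·CA·CA
    A ↦ BB
    B ↦ CA
    C ↦ BA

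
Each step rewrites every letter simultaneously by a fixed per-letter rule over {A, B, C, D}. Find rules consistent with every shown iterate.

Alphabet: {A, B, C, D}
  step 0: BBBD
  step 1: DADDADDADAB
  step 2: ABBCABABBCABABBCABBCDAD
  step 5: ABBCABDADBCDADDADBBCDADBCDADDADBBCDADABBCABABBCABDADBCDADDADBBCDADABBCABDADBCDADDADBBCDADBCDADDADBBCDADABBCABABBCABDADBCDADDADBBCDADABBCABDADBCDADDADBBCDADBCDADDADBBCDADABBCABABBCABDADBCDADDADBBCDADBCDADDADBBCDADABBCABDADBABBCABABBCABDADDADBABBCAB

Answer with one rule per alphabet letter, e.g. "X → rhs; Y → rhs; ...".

  step 1 ⇒ step 2: DADDADDADAB ⇒ AB·BC·AB·AB·BC·AB·AB·BC·AB·BC·DAD
    A ↦ BC
    B ↦ DAD
    D ↦ AB
    C ↦ B  (constrained at step 2)

A->BC, B->DAD, C->B, D->AB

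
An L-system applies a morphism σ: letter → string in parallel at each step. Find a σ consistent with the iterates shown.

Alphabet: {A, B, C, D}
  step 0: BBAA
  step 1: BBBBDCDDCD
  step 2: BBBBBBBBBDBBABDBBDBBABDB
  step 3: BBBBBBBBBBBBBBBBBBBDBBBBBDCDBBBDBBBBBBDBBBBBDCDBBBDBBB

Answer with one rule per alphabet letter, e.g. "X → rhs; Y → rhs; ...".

  step 2 ⇒ step 3: BBBBBBBBBDBBABDBBDBBABDB ⇒ BB·BB·BB·BB·BB·BB·BB·BB·BB·BDB·BB·BB·DCD·BB·BDB·BB·BB·BDB·BB·BB·DCD·BB·BDB·BB
    A ↦ DCD
    B ↦ BB
    D ↦ BDB
  step 1 ⇒ step 2: BBBBDCDDCD ⇒ BB·BB·BB·BB·BDB·BA·BDB·BDB·BA·BDB
    C ↦ BA

A->DCD, B->BB, C->BA, D->BDB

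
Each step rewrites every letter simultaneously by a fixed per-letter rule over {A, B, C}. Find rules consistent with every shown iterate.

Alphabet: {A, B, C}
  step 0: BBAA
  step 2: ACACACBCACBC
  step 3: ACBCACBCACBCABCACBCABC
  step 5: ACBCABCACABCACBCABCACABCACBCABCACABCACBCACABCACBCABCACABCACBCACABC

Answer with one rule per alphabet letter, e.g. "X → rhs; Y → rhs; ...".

A->AC, B->A, C->BC

  step 2 ⇒ step 3: ACACACBCACBC ⇒ AC·BC·AC·BC·AC·BC·A·BC·AC·BC·A·BC
    A ↦ AC
    B ↦ A
    C ↦ BC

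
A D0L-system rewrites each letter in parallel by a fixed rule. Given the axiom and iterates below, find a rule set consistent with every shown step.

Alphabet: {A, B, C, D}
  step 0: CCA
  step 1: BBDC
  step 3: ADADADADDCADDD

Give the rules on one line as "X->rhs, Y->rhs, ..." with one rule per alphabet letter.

  step 0 ⇒ step 1: CCA ⇒ B·B·DC
    A ↦ DC
    C ↦ B
    B ↦ DD  (constrained at step 1)
    D ↦ AD  (constrained at step 1)

A->DC, B->DD, C->B, D->AD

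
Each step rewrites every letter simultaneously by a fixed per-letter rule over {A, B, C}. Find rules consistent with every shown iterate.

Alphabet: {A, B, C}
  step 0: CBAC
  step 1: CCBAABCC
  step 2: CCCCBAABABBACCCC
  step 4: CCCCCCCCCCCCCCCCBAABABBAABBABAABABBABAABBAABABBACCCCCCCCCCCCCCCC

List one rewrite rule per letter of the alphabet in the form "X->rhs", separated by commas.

  step 1 ⇒ step 2: CCBAABCC ⇒ CC·CC·BA·AB·AB·BA·CC·CC
    A ↦ AB
    B ↦ BA
    C ↦ CC

A->AB, B->BA, C->CC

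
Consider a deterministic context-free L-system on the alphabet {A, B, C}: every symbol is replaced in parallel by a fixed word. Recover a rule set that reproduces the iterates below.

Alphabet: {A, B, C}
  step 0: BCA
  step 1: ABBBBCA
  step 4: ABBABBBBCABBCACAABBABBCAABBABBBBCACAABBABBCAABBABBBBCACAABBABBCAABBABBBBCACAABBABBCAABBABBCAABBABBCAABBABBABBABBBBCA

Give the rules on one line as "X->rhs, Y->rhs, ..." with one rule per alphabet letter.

A->CA, B->ABB, C->BB

  step 0 ⇒ step 1: BCA ⇒ ABB·BB·CA
    A ↦ CA
    B ↦ ABB
    C ↦ BB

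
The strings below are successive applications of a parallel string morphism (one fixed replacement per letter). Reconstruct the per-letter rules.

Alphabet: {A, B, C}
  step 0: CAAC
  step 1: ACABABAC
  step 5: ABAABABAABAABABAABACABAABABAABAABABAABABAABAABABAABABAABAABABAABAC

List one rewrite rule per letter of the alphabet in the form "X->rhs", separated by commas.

  step 0 ⇒ step 1: CAAC ⇒ AC·AB·AB·AC
    A ↦ AB
    C ↦ AC
    B ↦ A  (constrained at step 1)

A->AB, B->A, C->AC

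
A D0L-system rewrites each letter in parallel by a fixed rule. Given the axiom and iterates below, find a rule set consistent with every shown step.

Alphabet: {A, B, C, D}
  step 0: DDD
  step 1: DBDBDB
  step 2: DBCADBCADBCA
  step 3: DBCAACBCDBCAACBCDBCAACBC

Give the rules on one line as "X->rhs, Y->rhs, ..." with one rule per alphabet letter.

  step 2 ⇒ step 3: DBCADBCADBCA ⇒ DB·CA·A·CBC·DB·CA·A·CBC·DB·CA·A·CBC
    A ↦ CBC
    B ↦ CA
    C ↦ A
    D ↦ DB

A->CBC, B->CA, C->A, D->DB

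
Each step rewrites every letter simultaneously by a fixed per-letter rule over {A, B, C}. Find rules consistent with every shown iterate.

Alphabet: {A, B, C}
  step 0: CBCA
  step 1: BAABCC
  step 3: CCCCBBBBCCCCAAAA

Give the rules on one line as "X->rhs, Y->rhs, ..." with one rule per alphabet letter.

  step 0 ⇒ step 1: CBCA ⇒ B·AA·B·CC
    A ↦ CC
    B ↦ AA
    C ↦ B

A->CC, B->AA, C->B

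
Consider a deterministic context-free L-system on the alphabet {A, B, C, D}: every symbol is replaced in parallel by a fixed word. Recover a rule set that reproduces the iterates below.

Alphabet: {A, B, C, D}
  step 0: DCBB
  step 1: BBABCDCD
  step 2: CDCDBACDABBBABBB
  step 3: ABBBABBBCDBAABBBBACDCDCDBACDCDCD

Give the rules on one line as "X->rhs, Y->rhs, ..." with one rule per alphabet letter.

A->BA, B->CD, C->AB, D->BB

  step 2 ⇒ step 3: CDCDBACDABBBABBB ⇒ AB·BB·AB·BB·CD·BA·AB·BB·BA·CD·CD·CD·BA·CD·CD·CD
    A ↦ BA
    B ↦ CD
    C ↦ AB
    D ↦ BB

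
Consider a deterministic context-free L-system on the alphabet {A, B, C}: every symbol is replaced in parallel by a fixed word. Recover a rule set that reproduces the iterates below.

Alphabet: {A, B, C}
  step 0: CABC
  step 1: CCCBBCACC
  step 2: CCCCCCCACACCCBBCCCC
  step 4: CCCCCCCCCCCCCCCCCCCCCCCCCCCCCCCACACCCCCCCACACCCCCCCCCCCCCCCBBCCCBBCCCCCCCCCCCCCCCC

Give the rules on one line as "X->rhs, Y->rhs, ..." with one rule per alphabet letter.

  step 1 ⇒ step 2: CCCBBCACC ⇒ CC·CC·CC·CA·CA·CC·CBB·CC·CC
    A ↦ CBB
    B ↦ CA
    C ↦ CC

A->CBB, B->CA, C->CC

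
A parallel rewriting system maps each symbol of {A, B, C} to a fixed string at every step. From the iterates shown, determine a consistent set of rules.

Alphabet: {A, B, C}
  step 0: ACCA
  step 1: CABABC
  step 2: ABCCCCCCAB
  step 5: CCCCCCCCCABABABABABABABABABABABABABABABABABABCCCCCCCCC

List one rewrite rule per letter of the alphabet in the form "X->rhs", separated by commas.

A->C, B->CC, C->AB

  step 1 ⇒ step 2: CABABC ⇒ AB·C·CC·C·CC·AB
    A ↦ C
    B ↦ CC
    C ↦ AB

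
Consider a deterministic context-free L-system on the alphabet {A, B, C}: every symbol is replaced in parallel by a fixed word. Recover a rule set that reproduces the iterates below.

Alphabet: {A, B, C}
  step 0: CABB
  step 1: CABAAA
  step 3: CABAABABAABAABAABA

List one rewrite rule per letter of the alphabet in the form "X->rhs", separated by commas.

A->BA, B->A, C->CA

  step 0 ⇒ step 1: CABB ⇒ CA·BA·A·A
    A ↦ BA
    B ↦ A
    C ↦ CA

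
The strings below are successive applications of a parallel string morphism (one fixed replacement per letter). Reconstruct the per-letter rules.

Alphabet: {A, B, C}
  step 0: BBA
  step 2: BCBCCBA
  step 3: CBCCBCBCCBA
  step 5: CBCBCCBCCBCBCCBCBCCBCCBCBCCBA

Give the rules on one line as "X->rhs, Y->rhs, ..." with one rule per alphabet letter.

A->BA, B->C, C->BC

  step 2 ⇒ step 3: BCBCCBA ⇒ C·BC·C·BC·BC·C·BA
    A ↦ BA
    B ↦ C
    C ↦ BC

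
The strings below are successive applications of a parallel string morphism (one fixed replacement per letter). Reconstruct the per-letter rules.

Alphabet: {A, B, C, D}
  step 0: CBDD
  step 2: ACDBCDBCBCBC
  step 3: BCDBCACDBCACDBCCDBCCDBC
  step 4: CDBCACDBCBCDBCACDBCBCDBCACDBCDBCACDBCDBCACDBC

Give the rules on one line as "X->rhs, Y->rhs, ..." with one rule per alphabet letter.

A->BC, B->C, C->DBC, D->A

  step 3 ⇒ step 4: BCDBCACDBCACDBCCDBCCDBC ⇒ C·DBC·A·C·DBC·BC·DBC·A·C·DBC·BC·DBC·A·C·DBC·DBC·A·C·DBC·DBC·A·C·DBC
    A ↦ BC
    B ↦ C
    C ↦ DBC
    D ↦ A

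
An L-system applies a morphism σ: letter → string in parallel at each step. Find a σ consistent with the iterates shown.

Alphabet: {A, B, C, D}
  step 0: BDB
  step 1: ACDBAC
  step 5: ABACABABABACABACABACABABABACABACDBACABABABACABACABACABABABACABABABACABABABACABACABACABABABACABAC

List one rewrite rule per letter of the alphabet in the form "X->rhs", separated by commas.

  step 0 ⇒ step 1: BDB ⇒ AC·DB·AC
    B ↦ AC
    D ↦ DB
    A ↦ AB  (constrained at step 1)
    C ↦ AB  (constrained at step 1)

A->AB, B->AC, C->AB, D->DB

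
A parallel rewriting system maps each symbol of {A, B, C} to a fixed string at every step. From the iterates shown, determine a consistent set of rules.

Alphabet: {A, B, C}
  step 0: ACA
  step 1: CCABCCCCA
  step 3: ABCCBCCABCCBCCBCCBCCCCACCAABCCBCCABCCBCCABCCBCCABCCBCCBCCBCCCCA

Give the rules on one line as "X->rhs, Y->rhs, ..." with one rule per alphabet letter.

  step 0 ⇒ step 1: ACA ⇒ CCA·BCC·CCA
    A ↦ CCA
    C ↦ BCC
    B ↦ A  (constrained at step 1)

A->CCA, B->A, C->BCC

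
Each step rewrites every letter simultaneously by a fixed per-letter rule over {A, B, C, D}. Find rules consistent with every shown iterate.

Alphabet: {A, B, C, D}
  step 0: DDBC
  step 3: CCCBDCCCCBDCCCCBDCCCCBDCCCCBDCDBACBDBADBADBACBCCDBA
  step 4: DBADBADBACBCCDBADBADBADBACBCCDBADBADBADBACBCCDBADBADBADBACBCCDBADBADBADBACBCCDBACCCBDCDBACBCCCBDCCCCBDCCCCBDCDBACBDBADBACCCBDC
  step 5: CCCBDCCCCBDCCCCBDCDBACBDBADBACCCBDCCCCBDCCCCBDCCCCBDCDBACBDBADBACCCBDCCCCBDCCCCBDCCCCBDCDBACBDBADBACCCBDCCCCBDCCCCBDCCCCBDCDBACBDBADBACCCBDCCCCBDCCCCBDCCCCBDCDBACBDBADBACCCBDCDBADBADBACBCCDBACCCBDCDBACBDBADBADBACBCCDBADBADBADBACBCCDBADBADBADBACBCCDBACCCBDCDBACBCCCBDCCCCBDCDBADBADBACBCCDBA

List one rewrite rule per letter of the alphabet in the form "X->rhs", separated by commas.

  step 4 ⇒ step 5: DBADBADBACBCCDBADBADBADBACBCCDBADBADBADBACBCCDBADBADBADBACBCCDBADBADBADBACBCCDBACCCBDCDBACBCCCBDCCCCBDCCCCBDCDBACBDBADBACCCBDC ⇒ CC·CB·DC·CC·CB·DC·CC·CB·DC·DBA·CB·DBA·DBA·CC·CB·DC·CC·CB·DC·CC·CB·DC·CC·CB·DC·DBA·CB·DBA·DBA·CC·CB·DC·CC·CB·DC·CC·CB·DC·CC·CB·DC·DBA·CB·DBA·DBA·CC·CB·DC·CC·CB·DC·CC·CB·DC·CC·CB·DC·DBA·CB·DBA·DBA·CC·CB·DC·CC·CB·DC·CC·CB·DC·CC·CB·DC·DBA·CB·DBA·DBA·CC·CB·DC·DBA·DBA·DBA·CB·CC·DBA·CC·CB·DC·DBA·CB·DBA·DBA·DBA·CB·CC·DBA·DBA·DBA·DBA·CB·CC·DBA·DBA·DBA·DBA·CB·CC·DBA·CC·CB·DC·DBA·CB·CC·CB·DC·CC·CB·DC·DBA·DBA·DBA·CB·CC·DBA
    A ↦ DC
    B ↦ CB
    C ↦ DBA
    D ↦ CC

A->DC, B->CB, C->DBA, D->CC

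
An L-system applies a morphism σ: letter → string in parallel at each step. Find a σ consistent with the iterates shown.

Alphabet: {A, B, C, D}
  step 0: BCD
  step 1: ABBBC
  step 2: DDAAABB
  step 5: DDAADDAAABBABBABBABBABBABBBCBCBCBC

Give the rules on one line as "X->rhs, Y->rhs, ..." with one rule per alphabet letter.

A->DD, B->A, C->BB, D->BC

  step 1 ⇒ step 2: ABBBC ⇒ DD·A·A·A·BB
    A ↦ DD
    B ↦ A
    C ↦ BB
  step 0 ⇒ step 1: BCD ⇒ A·BB·BC
    D ↦ BC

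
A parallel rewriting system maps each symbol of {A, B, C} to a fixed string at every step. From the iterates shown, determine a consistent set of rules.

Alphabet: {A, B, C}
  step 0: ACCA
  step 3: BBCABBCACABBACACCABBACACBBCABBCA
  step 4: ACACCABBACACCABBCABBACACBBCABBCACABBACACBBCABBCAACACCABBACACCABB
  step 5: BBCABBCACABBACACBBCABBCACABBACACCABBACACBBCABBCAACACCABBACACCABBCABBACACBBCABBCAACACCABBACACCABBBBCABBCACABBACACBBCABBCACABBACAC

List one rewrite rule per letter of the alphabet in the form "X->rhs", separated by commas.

A->BB, B->AC, C->CA

  step 4 ⇒ step 5: ACACCABBACACCABBCABBACACBBCABBCACABBACACBBCABBCAACACCABBACACCABB ⇒ BB·CA·BB·CA·CA·BB·AC·AC·BB·CA·BB·CA·CA·BB·AC·AC·CA·BB·AC·AC·BB·CA·BB·CA·AC·AC·CA·BB·AC·AC·CA·BB·CA·BB·AC·AC·BB·CA·BB·CA·AC·AC·CA·BB·AC·AC·CA·BB·BB·CA·BB·CA·CA·BB·AC·AC·BB·CA·BB·CA·CA·BB·AC·AC
    A ↦ BB
    B ↦ AC
    C ↦ CA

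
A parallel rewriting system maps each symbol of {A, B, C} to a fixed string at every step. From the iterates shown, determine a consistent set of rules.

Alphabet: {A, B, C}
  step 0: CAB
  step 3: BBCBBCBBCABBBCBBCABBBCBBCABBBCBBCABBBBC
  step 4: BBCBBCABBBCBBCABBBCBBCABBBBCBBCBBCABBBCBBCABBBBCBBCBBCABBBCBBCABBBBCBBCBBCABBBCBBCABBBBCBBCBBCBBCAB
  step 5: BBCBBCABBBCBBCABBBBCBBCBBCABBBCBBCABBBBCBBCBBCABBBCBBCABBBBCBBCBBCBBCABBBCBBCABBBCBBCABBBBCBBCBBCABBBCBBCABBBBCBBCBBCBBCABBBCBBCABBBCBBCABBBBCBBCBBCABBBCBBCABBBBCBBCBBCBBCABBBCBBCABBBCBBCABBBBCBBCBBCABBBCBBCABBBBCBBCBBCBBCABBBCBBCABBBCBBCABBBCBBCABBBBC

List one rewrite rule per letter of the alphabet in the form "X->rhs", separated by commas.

A->B, B->BBC, C->AB

  step 4 ⇒ step 5: BBCBBCABBBCBBCABBBCBBCABBBBCBBCBBCABBBCBBCABBBBCBBCBBCABBBCBBCABBBBCBBCBBCABBBCBBCABBBBCBBCBBCBBCAB ⇒ BBC·BBC·AB·BBC·BBC·AB·B·BBC·BBC·BBC·AB·BBC·BBC·AB·B·BBC·BBC·BBC·AB·BBC·BBC·AB·B·BBC·BBC·BBC·BBC·AB·BBC·BBC·AB·BBC·BBC·AB·B·BBC·BBC·BBC·AB·BBC·BBC·AB·B·BBC·BBC·BBC·BBC·AB·BBC·BBC·AB·BBC·BBC·AB·B·BBC·BBC·BBC·AB·BBC·BBC·AB·B·BBC·BBC·BBC·BBC·AB·BBC·BBC·AB·BBC·BBC·AB·B·BBC·BBC·BBC·AB·BBC·BBC·AB·B·BBC·BBC·BBC·BBC·AB·BBC·BBC·AB·BBC·BBC·AB·BBC·BBC·AB·B·BBC
    A ↦ B
    B ↦ BBC
    C ↦ AB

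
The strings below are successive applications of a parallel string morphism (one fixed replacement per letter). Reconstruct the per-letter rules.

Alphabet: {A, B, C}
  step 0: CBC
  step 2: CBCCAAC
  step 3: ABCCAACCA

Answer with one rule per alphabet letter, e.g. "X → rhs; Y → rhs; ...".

A->C, B->BCC, C->A

  step 2 ⇒ step 3: CBCCAAC ⇒ A·BCC·A·A·C·C·A
    A ↦ C
    B ↦ BCC
    C ↦ A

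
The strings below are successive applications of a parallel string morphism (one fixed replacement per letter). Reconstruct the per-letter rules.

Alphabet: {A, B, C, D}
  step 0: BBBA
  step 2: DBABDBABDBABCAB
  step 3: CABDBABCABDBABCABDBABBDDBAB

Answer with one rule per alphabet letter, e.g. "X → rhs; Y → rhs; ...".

A->DB, B->AB, C->BD, D->C

  step 2 ⇒ step 3: DBABDBABDBABCAB ⇒ C·AB·DB·AB·C·AB·DB·AB·C·AB·DB·AB·BD·DB·AB
    A ↦ DB
    B ↦ AB
    C ↦ BD
    D ↦ C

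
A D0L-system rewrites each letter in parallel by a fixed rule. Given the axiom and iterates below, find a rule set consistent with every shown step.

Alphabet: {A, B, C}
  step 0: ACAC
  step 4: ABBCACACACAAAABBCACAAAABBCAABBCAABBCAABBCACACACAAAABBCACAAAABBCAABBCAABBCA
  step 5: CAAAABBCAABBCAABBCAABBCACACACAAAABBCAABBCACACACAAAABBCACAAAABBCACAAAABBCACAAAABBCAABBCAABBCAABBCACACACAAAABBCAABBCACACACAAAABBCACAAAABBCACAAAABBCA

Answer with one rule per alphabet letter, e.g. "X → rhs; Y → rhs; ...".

A->CA, B->A, C->ABB

  step 4 ⇒ step 5: ABBCACACACAAAABBCACAAAABBCAABBCAABBCAABBCACACACAAAABBCACAAAABBCAABBCAABBCA ⇒ CA·A·A·ABB·CA·ABB·CA·ABB·CA·ABB·CA·CA·CA·CA·A·A·ABB·CA·ABB·CA·CA·CA·CA·A·A·ABB·CA·CA·A·A·ABB·CA·CA·A·A·ABB·CA·CA·A·A·ABB·CA·ABB·CA·ABB·CA·ABB·CA·CA·CA·CA·A·A·ABB·CA·ABB·CA·CA·CA·CA·A·A·ABB·CA·CA·A·A·ABB·CA·CA·A·A·ABB·CA
    A ↦ CA
    B ↦ A
    C ↦ ABB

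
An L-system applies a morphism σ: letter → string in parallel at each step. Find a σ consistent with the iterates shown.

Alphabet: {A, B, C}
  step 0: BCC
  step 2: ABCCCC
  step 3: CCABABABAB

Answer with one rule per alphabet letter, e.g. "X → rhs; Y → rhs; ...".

A->C, B->C, C->AB

  step 2 ⇒ step 3: ABCCCC ⇒ C·C·AB·AB·AB·AB
    A ↦ C
    B ↦ C
    C ↦ AB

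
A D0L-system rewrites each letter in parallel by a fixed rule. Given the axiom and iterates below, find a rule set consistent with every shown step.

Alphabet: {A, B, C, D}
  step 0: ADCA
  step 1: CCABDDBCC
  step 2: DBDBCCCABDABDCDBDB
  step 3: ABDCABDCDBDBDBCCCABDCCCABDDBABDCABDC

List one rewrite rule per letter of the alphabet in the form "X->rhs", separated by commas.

A->CC, B->C, C->DB, D->ABD

  step 2 ⇒ step 3: DBDBCCCABDABDCDBDB ⇒ ABD·C·ABD·C·DB·DB·DB·CC·C·ABD·CC·C·ABD·DB·ABD·C·ABD·C
    A ↦ CC
    B ↦ C
    C ↦ DB
    D ↦ ABD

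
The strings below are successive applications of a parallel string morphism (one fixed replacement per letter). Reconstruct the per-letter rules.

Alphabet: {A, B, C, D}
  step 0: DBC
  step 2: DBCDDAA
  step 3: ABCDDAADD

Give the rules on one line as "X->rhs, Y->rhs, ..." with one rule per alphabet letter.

A->D, B->BC, C->DD, D->A

  step 2 ⇒ step 3: DBCDDAA ⇒ A·BC·DD·A·A·D·D
    A ↦ D
    B ↦ BC
    C ↦ DD
    D ↦ A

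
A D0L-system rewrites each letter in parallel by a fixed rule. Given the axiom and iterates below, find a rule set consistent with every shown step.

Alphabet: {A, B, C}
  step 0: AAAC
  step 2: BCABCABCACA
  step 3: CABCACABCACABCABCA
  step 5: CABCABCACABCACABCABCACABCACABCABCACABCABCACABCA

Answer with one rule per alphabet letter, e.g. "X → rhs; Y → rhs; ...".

A->CA, B->CA, C->B

  step 2 ⇒ step 3: BCABCABCACA ⇒ CA·B·CA·CA·B·CA·CA·B·CA·B·CA
    A ↦ CA
    B ↦ CA
    C ↦ B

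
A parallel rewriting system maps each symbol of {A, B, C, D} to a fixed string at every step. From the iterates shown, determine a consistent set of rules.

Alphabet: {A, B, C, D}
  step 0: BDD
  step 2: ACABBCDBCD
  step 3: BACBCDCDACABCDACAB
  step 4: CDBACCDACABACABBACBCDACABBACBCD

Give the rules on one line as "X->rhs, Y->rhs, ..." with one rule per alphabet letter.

A->B, B->CD, C->AC, D->AB

  step 3 ⇒ step 4: BACBCDCDACABCDACAB ⇒ CD·B·AC·CD·AC·AB·AC·AB·B·AC·B·CD·AC·AB·B·AC·B·CD
    A ↦ B
    B ↦ CD
    C ↦ AC
    D ↦ AB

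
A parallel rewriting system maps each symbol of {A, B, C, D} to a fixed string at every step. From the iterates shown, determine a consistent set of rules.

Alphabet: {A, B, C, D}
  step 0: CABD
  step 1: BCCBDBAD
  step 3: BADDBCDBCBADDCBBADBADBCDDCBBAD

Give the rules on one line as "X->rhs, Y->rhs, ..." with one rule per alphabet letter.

  step 0 ⇒ step 1: CABD ⇒ BC·CB·D·BAD
    A ↦ CB
    B ↦ D
    C ↦ BC
    D ↦ BAD

A->CB, B->D, C->BC, D->BAD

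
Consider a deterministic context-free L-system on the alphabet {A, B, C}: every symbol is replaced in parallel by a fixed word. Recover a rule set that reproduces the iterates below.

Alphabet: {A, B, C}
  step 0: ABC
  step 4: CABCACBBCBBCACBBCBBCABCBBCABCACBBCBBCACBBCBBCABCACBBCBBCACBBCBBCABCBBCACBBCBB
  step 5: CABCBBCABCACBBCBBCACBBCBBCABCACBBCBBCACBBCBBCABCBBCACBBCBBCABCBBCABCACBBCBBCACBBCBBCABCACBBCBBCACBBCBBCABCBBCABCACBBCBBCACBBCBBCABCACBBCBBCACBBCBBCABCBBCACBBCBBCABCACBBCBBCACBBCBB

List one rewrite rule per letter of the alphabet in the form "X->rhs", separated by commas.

  step 4 ⇒ step 5: CABCACBBCBBCACBBCBBCABCBBCABCACBBCBBCACBBCBBCABCACBBCBBCACBBCBBCABCBBCACBBCBB ⇒ CA·B·CBB·CA·B·CA·CBB·CBB·CA·CBB·CBB·CA·B·CA·CBB·CBB·CA·CBB·CBB·CA·B·CBB·CA·CBB·CBB·CA·B·CBB·CA·B·CA·CBB·CBB·CA·CBB·CBB·CA·B·CA·CBB·CBB·CA·CBB·CBB·CA·B·CBB·CA·B·CA·CBB·CBB·CA·CBB·CBB·CA·B·CA·CBB·CBB·CA·CBB·CBB·CA·B·CBB·CA·CBB·CBB·CA·B·CA·CBB·CBB·CA·CBB·CBB
    A ↦ B
    B ↦ CBB
    C ↦ CA

A->B, B->CBB, C->CA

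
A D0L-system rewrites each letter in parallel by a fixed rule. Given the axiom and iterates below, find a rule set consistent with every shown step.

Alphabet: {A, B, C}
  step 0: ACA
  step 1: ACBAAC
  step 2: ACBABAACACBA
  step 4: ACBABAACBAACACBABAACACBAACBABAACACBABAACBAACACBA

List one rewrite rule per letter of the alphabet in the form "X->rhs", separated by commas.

  step 1 ⇒ step 2: ACBAAC ⇒ AC·BA·BA·AC·AC·BA
    A ↦ AC
    B ↦ BA
    C ↦ BA

A->AC, B->BA, C->BA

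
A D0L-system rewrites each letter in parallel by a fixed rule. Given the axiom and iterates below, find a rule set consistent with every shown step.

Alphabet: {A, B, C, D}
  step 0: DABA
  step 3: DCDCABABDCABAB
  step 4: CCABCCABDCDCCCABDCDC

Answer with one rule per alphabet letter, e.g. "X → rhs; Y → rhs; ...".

  step 3 ⇒ step 4: DCDCABABDCABAB ⇒ CC·AB·CC·AB·D·C·D·C·CC·AB·D·C·D·C
    A ↦ D
    B ↦ C
    C ↦ AB
    D ↦ CC

A->D, B->C, C->AB, D->CC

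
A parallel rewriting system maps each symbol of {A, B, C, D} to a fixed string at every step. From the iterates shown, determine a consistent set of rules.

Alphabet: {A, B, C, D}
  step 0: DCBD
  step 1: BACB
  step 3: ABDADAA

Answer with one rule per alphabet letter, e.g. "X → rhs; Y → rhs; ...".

  step 0 ⇒ step 1: DCBD ⇒ B·A·C·B
    B ↦ C
    C ↦ A
    D ↦ B
    A ↦ DA  (constrained at step 1)

A->DA, B->C, C->A, D->B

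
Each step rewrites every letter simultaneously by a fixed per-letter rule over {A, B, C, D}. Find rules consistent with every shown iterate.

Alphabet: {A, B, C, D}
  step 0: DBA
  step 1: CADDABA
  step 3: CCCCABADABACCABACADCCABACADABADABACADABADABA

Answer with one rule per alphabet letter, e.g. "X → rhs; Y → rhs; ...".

  step 0 ⇒ step 1: DBA ⇒ CAD·D·ABA
    A ↦ ABA
    B ↦ D
    D ↦ CAD
    C ↦ CC  (constrained at step 1)

A->ABA, B->D, C->CC, D->CAD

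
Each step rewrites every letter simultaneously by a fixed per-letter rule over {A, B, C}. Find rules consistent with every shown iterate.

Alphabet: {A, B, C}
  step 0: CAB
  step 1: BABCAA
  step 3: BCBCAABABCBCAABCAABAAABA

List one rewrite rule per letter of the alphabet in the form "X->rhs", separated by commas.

A->BC, B->AA, C->BA

  step 0 ⇒ step 1: CAB ⇒ BA·BC·AA
    A ↦ BC
    B ↦ AA
    C ↦ BA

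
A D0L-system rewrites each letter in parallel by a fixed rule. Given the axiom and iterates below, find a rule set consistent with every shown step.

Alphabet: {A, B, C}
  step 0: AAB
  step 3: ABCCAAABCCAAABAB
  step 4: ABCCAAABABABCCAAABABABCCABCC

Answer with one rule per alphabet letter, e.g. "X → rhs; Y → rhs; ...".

A->AB, B->CC, C->A

  step 3 ⇒ step 4: ABCCAAABCCAAABAB ⇒ AB·CC·A·A·AB·AB·AB·CC·A·A·AB·AB·AB·CC·AB·CC
    A ↦ AB
    B ↦ CC
    C ↦ A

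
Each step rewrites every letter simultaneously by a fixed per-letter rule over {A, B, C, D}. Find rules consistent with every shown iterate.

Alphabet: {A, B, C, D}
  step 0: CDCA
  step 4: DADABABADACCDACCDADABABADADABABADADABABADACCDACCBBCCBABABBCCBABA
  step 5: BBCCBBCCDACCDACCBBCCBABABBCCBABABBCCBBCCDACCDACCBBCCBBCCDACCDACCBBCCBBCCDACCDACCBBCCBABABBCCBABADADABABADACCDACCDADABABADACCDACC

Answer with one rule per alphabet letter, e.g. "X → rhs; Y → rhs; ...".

A->CC, B->DA, C->BA, D->BB

  step 4 ⇒ step 5: DADABABADACCDACCDADABABADADABABADADABABADACCDACCBBCCBABABBCCBABA ⇒ BB·CC·BB·CC·DA·CC·DA·CC·BB·CC·BA·BA·BB·CC·BA·BA·BB·CC·BB·CC·DA·CC·DA·CC·BB·CC·BB·CC·DA·CC·DA·CC·BB·CC·BB·CC·DA·CC·DA·CC·BB·CC·BA·BA·BB·CC·BA·BA·DA·DA·BA·BA·DA·CC·DA·CC·DA·DA·BA·BA·DA·CC·DA·CC
    A ↦ CC
    B ↦ DA
    C ↦ BA
    D ↦ BB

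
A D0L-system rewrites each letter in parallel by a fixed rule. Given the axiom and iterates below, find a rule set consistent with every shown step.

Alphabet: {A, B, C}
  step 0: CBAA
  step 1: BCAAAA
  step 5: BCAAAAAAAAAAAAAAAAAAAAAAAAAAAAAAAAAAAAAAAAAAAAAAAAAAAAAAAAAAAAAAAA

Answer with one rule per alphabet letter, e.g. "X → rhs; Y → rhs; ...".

  step 0 ⇒ step 1: CBAA ⇒ B·C·AA·AA
    A ↦ AA
    B ↦ C
    C ↦ B

A->AA, B->C, C->B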